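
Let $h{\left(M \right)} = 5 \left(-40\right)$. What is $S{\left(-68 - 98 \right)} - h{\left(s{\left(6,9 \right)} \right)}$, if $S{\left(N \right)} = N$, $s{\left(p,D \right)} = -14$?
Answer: $34$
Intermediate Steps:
$h{\left(M \right)} = -200$
$S{\left(-68 - 98 \right)} - h{\left(s{\left(6,9 \right)} \right)} = \left(-68 - 98\right) - -200 = -166 + 200 = 34$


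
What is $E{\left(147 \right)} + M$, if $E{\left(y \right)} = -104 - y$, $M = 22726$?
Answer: $22475$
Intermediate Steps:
$E{\left(147 \right)} + M = \left(-104 - 147\right) + 22726 = -251 + 22726 = 22475$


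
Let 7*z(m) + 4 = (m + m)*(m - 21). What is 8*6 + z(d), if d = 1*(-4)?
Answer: 76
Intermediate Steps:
d = -4
z(m) = -4/7 + 2*m*(-21 + m)/7 (z(m) = -4/7 + ((m + m)*(m - 21))/7 = -4/7 + ((2*m)*(-21 + m))/7 = -4/7 + (2*m*(-21 + m))/7 = -4/7 + 2*m*(-21 + m)/7)
8*6 + z(d) = 8*6 + (-4/7 - 6*(-4) + (2/7)*(-4)²) = 48 + (-4/7 + 24 + (2/7)*16) = 48 + (-4/7 + 24 + 32/7) = 48 + 28 = 76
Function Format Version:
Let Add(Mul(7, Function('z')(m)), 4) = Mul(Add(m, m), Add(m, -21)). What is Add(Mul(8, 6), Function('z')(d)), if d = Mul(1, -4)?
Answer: 76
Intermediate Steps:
d = -4
Function('z')(m) = Add(Rational(-4, 7), Mul(Rational(2, 7), m, Add(-21, m))) (Function('z')(m) = Add(Rational(-4, 7), Mul(Rational(1, 7), Mul(Add(m, m), Add(m, -21)))) = Add(Rational(-4, 7), Mul(Rational(1, 7), Mul(Mul(2, m), Add(-21, m)))) = Add(Rational(-4, 7), Mul(Rational(1, 7), Mul(2, m, Add(-21, m)))) = Add(Rational(-4, 7), Mul(Rational(2, 7), m, Add(-21, m))))
Add(Mul(8, 6), Function('z')(d)) = Add(Mul(8, 6), Add(Rational(-4, 7), Mul(-6, -4), Mul(Rational(2, 7), Pow(-4, 2)))) = Add(48, Add(Rational(-4, 7), 24, Mul(Rational(2, 7), 16))) = Add(48, Add(Rational(-4, 7), 24, Rational(32, 7))) = Add(48, 28) = 76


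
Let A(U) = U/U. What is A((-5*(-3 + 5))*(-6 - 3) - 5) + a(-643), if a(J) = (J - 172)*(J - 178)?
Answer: 669116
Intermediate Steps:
A(U) = 1
a(J) = (-178 + J)*(-172 + J) (a(J) = (-172 + J)*(-178 + J) = (-178 + J)*(-172 + J))
A((-5*(-3 + 5))*(-6 - 3) - 5) + a(-643) = 1 + (30616 + (-643)² - 350*(-643)) = 1 + (30616 + 413449 + 225050) = 1 + 669115 = 669116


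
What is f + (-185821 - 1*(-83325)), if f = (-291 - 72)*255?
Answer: -195061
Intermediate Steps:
f = -92565 (f = -363*255 = -92565)
f + (-185821 - 1*(-83325)) = -92565 + (-185821 - 1*(-83325)) = -92565 + (-185821 + 83325) = -92565 - 102496 = -195061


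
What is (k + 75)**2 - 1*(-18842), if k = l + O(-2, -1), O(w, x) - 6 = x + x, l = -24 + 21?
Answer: 24618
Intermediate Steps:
l = -3
O(w, x) = 6 + 2*x (O(w, x) = 6 + (x + x) = 6 + 2*x)
k = 1 (k = -3 + (6 + 2*(-1)) = -3 + (6 - 2) = -3 + 4 = 1)
(k + 75)**2 - 1*(-18842) = (1 + 75)**2 - 1*(-18842) = 76**2 + 18842 = 5776 + 18842 = 24618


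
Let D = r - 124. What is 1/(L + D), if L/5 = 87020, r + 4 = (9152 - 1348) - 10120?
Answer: 1/432656 ≈ 2.3113e-6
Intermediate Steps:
r = -2320 (r = -4 + ((9152 - 1348) - 10120) = -4 + (7804 - 10120) = -4 - 2316 = -2320)
L = 435100 (L = 5*87020 = 435100)
D = -2444 (D = -2320 - 124 = -2444)
1/(L + D) = 1/(435100 - 2444) = 1/432656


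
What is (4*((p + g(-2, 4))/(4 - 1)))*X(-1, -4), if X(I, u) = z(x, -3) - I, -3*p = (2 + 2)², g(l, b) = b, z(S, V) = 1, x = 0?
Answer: -32/9 ≈ -3.5556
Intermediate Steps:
p = -16/3 (p = -(2 + 2)²/3 = -⅓*4² = -⅓*16 = -16/3 ≈ -5.3333)
X(I, u) = 1 - I
(4*((p + g(-2, 4))/(4 - 1)))*X(-1, -4) = (4*((-16/3 + 4)/(4 - 1)))*(1 - 1*(-1)) = (4*(-4/3/3))*(1 + 1) = (4*(-4/3*⅓))*2 = (4*(-4/9))*2 = -16/9*2 = -32/9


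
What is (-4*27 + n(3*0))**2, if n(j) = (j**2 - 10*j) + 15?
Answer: 8649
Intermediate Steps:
n(j) = 15 + j**2 - 10*j
(-4*27 + n(3*0))**2 = (-4*27 + (15 + (3*0)**2 - 30*0))**2 = (-108 + (15 + 0**2 - 10*0))**2 = (-108 + (15 + 0 + 0))**2 = (-108 + 15)**2 = (-93)**2 = 8649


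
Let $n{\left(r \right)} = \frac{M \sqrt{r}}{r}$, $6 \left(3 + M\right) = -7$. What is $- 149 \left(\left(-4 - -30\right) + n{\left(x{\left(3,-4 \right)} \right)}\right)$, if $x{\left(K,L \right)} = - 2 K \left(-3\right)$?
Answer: $-3874 + \frac{3725 \sqrt{2}}{36} \approx -3727.7$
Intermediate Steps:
$M = - \frac{25}{6}$ ($M = -3 + \frac{1}{6} \left(-7\right) = -3 - \frac{7}{6} = - \frac{25}{6} \approx -4.1667$)
$x{\left(K,L \right)} = 6 K$
$n{\left(r \right)} = - \frac{25}{6 \sqrt{r}}$ ($n{\left(r \right)} = \frac{\left(- \frac{25}{6}\right) \sqrt{r}}{r} = - \frac{25}{6 \sqrt{r}}$)
$- 149 \left(\left(-4 - -30\right) + n{\left(x{\left(3,-4 \right)} \right)}\right) = - 149 \left(\left(-4 - -30\right) - \frac{25}{6 \cdot 3 \sqrt{2}}\right) = - 149 \left(\left(-4 + 30\right) - \frac{25}{6 \cdot 3 \sqrt{2}}\right) = - 149 \left(26 - \frac{25 \frac{\sqrt{2}}{6}}{6}\right) = - 149 \left(26 - \frac{25 \sqrt{2}}{36}\right) = -3874 + \frac{3725 \sqrt{2}}{36}$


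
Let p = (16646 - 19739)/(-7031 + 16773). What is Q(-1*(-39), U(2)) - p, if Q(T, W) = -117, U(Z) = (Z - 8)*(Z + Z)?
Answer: -1136721/9742 ≈ -116.68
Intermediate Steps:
p = -3093/9742 ≈ -0.31749
U(Z) = 2*Z*(-8 + Z) (U(Z) = (-8 + Z)*(2*Z) = 2*Z*(-8 + Z))
Q(-1*(-39), U(2)) - p = -117 - 1*(-3093/9742) = -117 + 3093/9742 = -1136721/9742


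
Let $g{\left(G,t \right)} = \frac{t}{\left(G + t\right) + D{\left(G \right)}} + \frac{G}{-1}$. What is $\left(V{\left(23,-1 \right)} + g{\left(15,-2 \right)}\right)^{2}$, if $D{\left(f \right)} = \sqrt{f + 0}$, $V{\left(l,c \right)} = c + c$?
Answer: $\frac{1747699}{5929} - \frac{2644 \sqrt{15}}{5929} \approx 293.04$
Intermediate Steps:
$V{\left(l,c \right)} = 2 c$
$D{\left(f \right)} = \sqrt{f}$
$g{\left(G,t \right)} = - G + \frac{t}{G + t + \sqrt{G}}$ ($g{\left(G,t \right)} = \frac{t}{\left(G + t\right) + \sqrt{G}} + \frac{G}{-1} = \frac{t}{G + t + \sqrt{G}} + G \left(-1\right) = \frac{t}{G + t + \sqrt{G}} - G = - G + \frac{t}{G + t + \sqrt{G}}$)
$\left(V{\left(23,-1 \right)} + g{\left(15,-2 \right)}\right)^{2} = \left(2 \left(-1\right) + \frac{-2 - 15^{2} - 15^{\frac{3}{2}} - 15 \left(-2\right)}{15 - 2 + \sqrt{15}}\right)^{2} = \left(-2 + \frac{-2 - 225 - 15 \sqrt{15} + 30}{13 + \sqrt{15}}\right)^{2} = \left(-2 + \frac{-197 - 15 \sqrt{15}}{13 + \sqrt{15}}\right)^{2}$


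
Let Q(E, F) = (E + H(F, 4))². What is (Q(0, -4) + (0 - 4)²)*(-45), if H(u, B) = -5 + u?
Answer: -4365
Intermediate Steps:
Q(E, F) = (-5 + E + F)² (Q(E, F) = (E + (-5 + F))² = (-5 + E + F)²)
(Q(0, -4) + (0 - 4)²)*(-45) = ((-5 + 0 - 4)² + (0 - 4)²)*(-45) = ((-9)² + (-4)²)*(-45) = (81 + 16)*(-45) = 97*(-45) = -4365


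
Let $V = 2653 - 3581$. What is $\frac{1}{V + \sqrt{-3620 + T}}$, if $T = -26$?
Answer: $- \frac{464}{432415} - \frac{i \sqrt{3646}}{864830} \approx -0.001073 - 6.982 \cdot 10^{-5} i$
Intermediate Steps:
$V = -928$
$\frac{1}{V + \sqrt{-3620 + T}} = \frac{1}{-928 + \sqrt{-3620 - 26}} = \frac{1}{-928 + \sqrt{-3646}} = \frac{1}{-928 + i \sqrt{3646}}$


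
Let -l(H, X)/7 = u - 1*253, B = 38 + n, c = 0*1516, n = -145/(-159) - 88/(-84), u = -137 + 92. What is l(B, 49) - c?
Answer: 2086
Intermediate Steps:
u = -45
n = 727/371 (n = -145*(-1/159) - 88*(-1/84) = 145/159 + 22/21 = 727/371 ≈ 1.9596)
c = 0
B = 14825/371 (B = 38 + 727/371 = 14825/371 ≈ 39.960)
l(H, X) = 2086 (l(H, X) = -7*(-45 - 1*253) = -7*(-45 - 253) = -7*(-298) = 2086)
l(B, 49) - c = 2086 - 1*0 = 2086 + 0 = 2086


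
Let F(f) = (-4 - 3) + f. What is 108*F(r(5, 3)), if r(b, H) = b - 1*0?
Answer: -216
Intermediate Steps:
r(b, H) = b (r(b, H) = b + 0 = b)
F(f) = -7 + f
108*F(r(5, 3)) = 108*(-7 + 5) = 108*(-2) = -216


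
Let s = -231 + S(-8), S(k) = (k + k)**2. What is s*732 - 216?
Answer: 18084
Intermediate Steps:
S(k) = 4*k**2 (S(k) = (2*k)**2 = 4*k**2)
s = 25 (s = -231 + 4*(-8)**2 = -231 + 4*64 = -231 + 256 = 25)
s*732 - 216 = 25*732 - 216 = 18300 - 216 = 18084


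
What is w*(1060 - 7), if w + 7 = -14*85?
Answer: -1260441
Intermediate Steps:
w = -1197 (w = -7 - 14*85 = -7 - 1190 = -1197)
w*(1060 - 7) = -1197*(1060 - 7) = -1197*1053 = -1260441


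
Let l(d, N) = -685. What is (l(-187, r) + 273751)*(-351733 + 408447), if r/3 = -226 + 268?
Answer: 15486665124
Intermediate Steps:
r = 126 (r = 3*(-226 + 268) = 3*42 = 126)
(l(-187, r) + 273751)*(-351733 + 408447) = (-685 + 273751)*(-351733 + 408447) = 273066*56714 = 15486665124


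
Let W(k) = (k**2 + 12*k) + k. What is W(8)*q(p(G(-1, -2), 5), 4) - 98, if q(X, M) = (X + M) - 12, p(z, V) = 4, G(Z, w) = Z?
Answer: -770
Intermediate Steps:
W(k) = k**2 + 13*k
q(X, M) = -12 + M + X (q(X, M) = (M + X) - 12 = -12 + M + X)
W(8)*q(p(G(-1, -2), 5), 4) - 98 = (8*(13 + 8))*(-12 + 4 + 4) - 98 = (8*21)*(-4) - 98 = 168*(-4) - 98 = -672 - 98 = -770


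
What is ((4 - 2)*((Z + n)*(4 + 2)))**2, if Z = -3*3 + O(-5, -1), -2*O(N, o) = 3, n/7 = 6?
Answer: 142884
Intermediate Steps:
n = 42 (n = 7*6 = 42)
O(N, o) = -3/2 (O(N, o) = -1/2*3 = -3/2)
Z = -21/2 (Z = -3*3 - 3/2 = -9 - 3/2 = -21/2 ≈ -10.500)
((4 - 2)*((Z + n)*(4 + 2)))**2 = ((4 - 2)*((-21/2 + 42)*(4 + 2)))**2 = (2*((63/2)*6))**2 = (2*189)**2 = 378**2 = 142884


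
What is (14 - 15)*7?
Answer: -7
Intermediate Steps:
(14 - 15)*7 = -1*7 = -7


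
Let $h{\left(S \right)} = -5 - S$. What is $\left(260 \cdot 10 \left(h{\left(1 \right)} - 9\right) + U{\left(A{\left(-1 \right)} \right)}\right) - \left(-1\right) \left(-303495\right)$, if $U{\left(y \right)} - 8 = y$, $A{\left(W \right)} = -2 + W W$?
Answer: $-342488$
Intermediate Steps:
$A{\left(W \right)} = -2 + W^{2}$
$U{\left(y \right)} = 8 + y$
$\left(260 \cdot 10 \left(h{\left(1 \right)} - 9\right) + U{\left(A{\left(-1 \right)} \right)}\right) - \left(-1\right) \left(-303495\right) = \left(260 \cdot 10 \left(\left(-5 - 1\right) - 9\right) + \left(8 - \left(2 - \left(-1\right)^{2}\right)\right)\right) - \left(-1\right) \left(-303495\right) = \left(260 \cdot 10 \left(\left(-5 - 1\right) - 9\right) + \left(8 + \left(-2 + 1\right)\right)\right) - 303495 = \left(260 \cdot 10 \left(-6 - 9\right) + \left(8 - 1\right)\right) - 303495 = \left(260 \cdot 10 \left(-15\right) + 7\right) - 303495 = \left(260 \left(-150\right) + 7\right) - 303495 = \left(-39000 + 7\right) - 303495 = -38993 - 303495 = -342488$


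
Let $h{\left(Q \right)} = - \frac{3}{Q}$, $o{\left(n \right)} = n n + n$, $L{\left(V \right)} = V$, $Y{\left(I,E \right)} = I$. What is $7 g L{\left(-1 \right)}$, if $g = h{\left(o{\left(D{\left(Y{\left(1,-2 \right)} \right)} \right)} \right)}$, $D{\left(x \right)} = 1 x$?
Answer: $\frac{21}{2} \approx 10.5$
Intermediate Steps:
$D{\left(x \right)} = x$
$o{\left(n \right)} = n + n^{2}$ ($o{\left(n \right)} = n^{2} + n = n + n^{2}$)
$g = - \frac{3}{2}$ ($g = - \frac{3}{1 \left(1 + 1\right)} = - \frac{3}{1 \cdot 2} = - \frac{3}{2} \approx -1.5$)
$7 g L{\left(-1 \right)} = 7 \left(- \frac{3}{2}\right) \left(-1\right) = \left(- \frac{21}{2}\right) \left(-1\right) = \frac{21}{2}$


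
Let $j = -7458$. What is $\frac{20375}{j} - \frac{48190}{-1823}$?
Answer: $\frac{322257395}{13595934} \approx 23.702$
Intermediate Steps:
$\frac{20375}{j} - \frac{48190}{-1823} = \frac{20375}{-7458} - \frac{48190}{-1823} = 20375 \left(- \frac{1}{7458}\right) - - \frac{48190}{1823} = - \frac{20375}{7458} + \frac{48190}{1823} = \frac{322257395}{13595934}$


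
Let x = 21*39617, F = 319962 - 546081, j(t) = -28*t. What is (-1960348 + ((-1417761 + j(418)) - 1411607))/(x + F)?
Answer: -2400710/302919 ≈ -7.9253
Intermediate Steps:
F = -226119
x = 831957
(-1960348 + ((-1417761 + j(418)) - 1411607))/(x + F) = (-1960348 + ((-1417761 - 28*418) - 1411607))/(831957 - 226119) = (-1960348 + ((-1417761 - 11704) - 1411607))/605838 = (-1960348 + (-1429465 - 1411607))*(1/605838) = (-1960348 - 2841072)*(1/605838) = -4801420*1/605838 = -2400710/302919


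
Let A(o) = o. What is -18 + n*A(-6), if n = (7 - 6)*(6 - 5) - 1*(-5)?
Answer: -54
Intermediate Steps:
n = 6 (n = 1*1 + 5 = 1 + 5 = 6)
-18 + n*A(-6) = -18 + 6*(-6) = -18 - 36 = -54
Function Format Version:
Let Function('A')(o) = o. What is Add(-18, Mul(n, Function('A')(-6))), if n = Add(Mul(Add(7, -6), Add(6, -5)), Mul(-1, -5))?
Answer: -54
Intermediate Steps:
n = 6 (n = Add(Mul(1, 1), 5) = Add(1, 5) = 6)
Add(-18, Mul(n, Function('A')(-6))) = Add(-18, Mul(6, -6)) = Add(-18, -36) = -54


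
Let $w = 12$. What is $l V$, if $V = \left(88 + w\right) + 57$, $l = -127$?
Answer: $-19939$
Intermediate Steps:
$V = 157$ ($V = \left(88 + 12\right) + 57 = 100 + 57 = 157$)
$l V = \left(-127\right) 157 = -19939$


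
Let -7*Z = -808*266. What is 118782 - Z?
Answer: 88078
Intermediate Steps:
Z = 30704 (Z = -(-808)*266/7 = -⅐*(-214928) = 30704)
118782 - Z = 118782 - 1*30704 = 118782 - 30704 = 88078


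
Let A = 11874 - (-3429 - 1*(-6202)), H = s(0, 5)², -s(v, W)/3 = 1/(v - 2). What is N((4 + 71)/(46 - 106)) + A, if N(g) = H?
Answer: 36413/4 ≈ 9103.3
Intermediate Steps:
s(v, W) = -3/(-2 + v) (s(v, W) = -3/(v - 2) = -3/(-2 + v))
H = 9/4 (H = (-3/(-2 + 0))² = (-3/(-2))² = (-3*(-½))² = (3/2)² = 9/4 ≈ 2.2500)
N(g) = 9/4
A = 9101 (A = 11874 - (-3429 + 6202) = 11874 - 1*2773 = 11874 - 2773 = 9101)
N((4 + 71)/(46 - 106)) + A = 9/4 + 9101 = 36413/4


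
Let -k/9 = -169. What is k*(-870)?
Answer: -1323270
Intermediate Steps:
k = 1521 (k = -9*(-169) = 1521)
k*(-870) = 1521*(-870) = -1323270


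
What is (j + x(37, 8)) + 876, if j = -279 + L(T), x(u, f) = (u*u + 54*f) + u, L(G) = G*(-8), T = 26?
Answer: 2227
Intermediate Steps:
L(G) = -8*G
x(u, f) = u + u² + 54*f (x(u, f) = (u² + 54*f) + u = u + u² + 54*f)
j = -487 (j = -279 - 8*26 = -279 - 208 = -487)
(j + x(37, 8)) + 876 = (-487 + (37 + 37² + 54*8)) + 876 = (-487 + (37 + 1369 + 432)) + 876 = (-487 + 1838) + 876 = 1351 + 876 = 2227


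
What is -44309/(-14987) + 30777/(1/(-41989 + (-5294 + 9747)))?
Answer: -17313663844555/14987 ≈ -1.1552e+9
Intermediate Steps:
-44309/(-14987) + 30777/(1/(-41989 + (-5294 + 9747))) = -44309*(-1/14987) + 30777/(1/(-41989 + 4453)) = 44309/14987 + 30777/(1/(-37536)) = 44309/14987 + 30777/(-1/37536) = 44309/14987 + 30777*(-37536) = 44309/14987 - 1155245472 = -17313663844555/14987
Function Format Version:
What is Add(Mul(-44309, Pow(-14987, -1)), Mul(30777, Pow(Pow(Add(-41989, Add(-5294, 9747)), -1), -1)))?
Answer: Rational(-17313663844555, 14987) ≈ -1.1552e+9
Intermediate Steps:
Add(Mul(-44309, Pow(-14987, -1)), Mul(30777, Pow(Pow(Add(-41989, Add(-5294, 9747)), -1), -1))) = Add(Mul(-44309, Rational(-1, 14987)), Mul(30777, Pow(Pow(Add(-41989, 4453), -1), -1))) = Add(Rational(44309, 14987), Mul(30777, Pow(Pow(-37536, -1), -1))) = Add(Rational(44309, 14987), Mul(30777, Pow(Rational(-1, 37536), -1))) = Add(Rational(44309, 14987), Mul(30777, -37536)) = Add(Rational(44309, 14987), -1155245472) = Rational(-17313663844555, 14987)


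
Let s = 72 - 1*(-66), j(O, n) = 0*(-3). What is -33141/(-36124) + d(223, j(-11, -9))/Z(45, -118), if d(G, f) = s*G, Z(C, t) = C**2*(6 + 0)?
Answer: 252390521/73151100 ≈ 3.4503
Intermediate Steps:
j(O, n) = 0
Z(C, t) = 6*C**2 (Z(C, t) = C**2*6 = 6*C**2)
s = 138 (s = 72 + 66 = 138)
d(G, f) = 138*G
-33141/(-36124) + d(223, j(-11, -9))/Z(45, -118) = -33141/(-36124) + (138*223)/((6*45**2)) = -33141*(-1/36124) + 30774/((6*2025)) = 33141/36124 + 30774/12150 = 33141/36124 + 30774*(1/12150) = 33141/36124 + 5129/2025 = 252390521/73151100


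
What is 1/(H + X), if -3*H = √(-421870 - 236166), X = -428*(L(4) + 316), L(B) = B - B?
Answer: -304308/41157212893 + 3*I*√164509/82314425786 ≈ -7.3938e-6 + 1.4782e-8*I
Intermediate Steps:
L(B) = 0
X = -135248 (X = -428*(0 + 316) = -428*316 = -135248)
H = -2*I*√164509/3 (H = -√(-421870 - 236166)/3 = -2*I*√164509/3 ≈ -270.4*I)
1/(H + X) = 1/(-2*I*√164509/3 - 135248) = 1/(-135248 - 2*I*√164509/3)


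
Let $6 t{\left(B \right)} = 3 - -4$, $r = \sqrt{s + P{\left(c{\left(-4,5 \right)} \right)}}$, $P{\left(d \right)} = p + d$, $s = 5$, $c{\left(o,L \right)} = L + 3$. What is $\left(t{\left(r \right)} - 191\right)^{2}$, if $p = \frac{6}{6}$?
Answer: $\frac{1297321}{36} \approx 36037.0$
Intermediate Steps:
$p = 1$ ($p = 6 \cdot \frac{1}{6} = 1$)
$c{\left(o,L \right)} = 3 + L$
$P{\left(d \right)} = 1 + d$
$r = \sqrt{14}$ ($r = \sqrt{5 + \left(1 + \left(3 + 5\right)\right)} = \sqrt{5 + \left(1 + 8\right)} = \sqrt{5 + 9} = \sqrt{14} \approx 3.7417$)
$t{\left(B \right)} = \frac{7}{6}$ ($t{\left(B \right)} = \frac{3 - -4}{6} = \frac{3 + 4}{6} = \frac{1}{6} \cdot 7 = \frac{7}{6}$)
$\left(t{\left(r \right)} - 191\right)^{2} = \left(\frac{7}{6} - 191\right)^{2} = \left(- \frac{1139}{6}\right)^{2} = \frac{1297321}{36}$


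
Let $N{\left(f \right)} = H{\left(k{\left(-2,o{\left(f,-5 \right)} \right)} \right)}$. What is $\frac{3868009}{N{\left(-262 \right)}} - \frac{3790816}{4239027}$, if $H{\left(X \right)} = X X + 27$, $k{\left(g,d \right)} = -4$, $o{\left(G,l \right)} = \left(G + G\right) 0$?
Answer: $\frac{16396431582155}{182278161} \approx 89953.0$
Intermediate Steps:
$o{\left(G,l \right)} = 0$ ($o{\left(G,l \right)} = 2 G 0 = 0$)
$H{\left(X \right)} = 27 + X^{2}$ ($H{\left(X \right)} = X^{2} + 27 = 27 + X^{2}$)
$N{\left(f \right)} = 43$ ($N{\left(f \right)} = 27 + \left(-4\right)^{2} = 27 + 16 = 43$)
$\frac{3868009}{N{\left(-262 \right)}} - \frac{3790816}{4239027} = \frac{3868009}{43} - \frac{3790816}{4239027} = \frac{16396431582155}{182278161}$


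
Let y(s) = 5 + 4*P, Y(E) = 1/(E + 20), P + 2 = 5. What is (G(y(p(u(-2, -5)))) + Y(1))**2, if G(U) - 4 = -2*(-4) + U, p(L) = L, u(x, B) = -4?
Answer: 372100/441 ≈ 843.76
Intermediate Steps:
P = 3 (P = -2 + 5 = 3)
Y(E) = 1/(20 + E)
y(s) = 17 (y(s) = 5 + 4*3 = 5 + 12 = 17)
G(U) = 12 + U (G(U) = 4 + (-2*(-4) + U) = 4 + (8 + U) = 12 + U)
(G(y(p(u(-2, -5)))) + Y(1))**2 = ((12 + 17) + 1/(20 + 1))**2 = (29 + 1/21)**2 = (610/21)**2 = 372100/441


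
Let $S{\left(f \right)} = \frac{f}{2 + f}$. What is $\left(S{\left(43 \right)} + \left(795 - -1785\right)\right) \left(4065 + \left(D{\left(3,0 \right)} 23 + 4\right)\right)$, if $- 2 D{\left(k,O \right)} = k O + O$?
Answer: $\frac{472585867}{45} \approx 1.0502 \cdot 10^{7}$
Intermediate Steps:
$D{\left(k,O \right)} = - \frac{O}{2} - \frac{O k}{2}$ ($D{\left(k,O \right)} = - \frac{k O + O}{2} = - \frac{O k + O}{2} = - \frac{O + O k}{2} = - \frac{O}{2} - \frac{O k}{2}$)
$S{\left(f \right)} = \frac{f}{2 + f}$
$\left(S{\left(43 \right)} + \left(795 - -1785\right)\right) \left(4065 + \left(D{\left(3,0 \right)} 23 + 4\right)\right) = \left(\frac{43}{2 + 43} + \left(795 - -1785\right)\right) \left(4065 + \left(\left(- \frac{1}{2}\right) 0 \left(1 + 3\right) 23 + 4\right)\right) = \left(\frac{43}{45} + \left(795 + 1785\right)\right) \left(4065 + \left(\left(- \frac{1}{2}\right) 0 \cdot 4 \cdot 23 + 4\right)\right) = \left(43 \cdot \frac{1}{45} + 2580\right) \left(4065 + \left(0 \cdot 23 + 4\right)\right) = \left(\frac{43}{45} + 2580\right) \left(4065 + \left(0 + 4\right)\right) = \frac{116143 \left(4065 + 4\right)}{45} = \frac{116143}{45} \cdot 4069 = \frac{472585867}{45}$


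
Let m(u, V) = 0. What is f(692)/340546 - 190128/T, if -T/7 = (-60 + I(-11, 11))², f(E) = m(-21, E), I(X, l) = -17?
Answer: 190128/41503 ≈ 4.5811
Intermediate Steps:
f(E) = 0
T = -41503 (T = -7*(-60 - 17)² = -7*(-77)² = -7*5929 = -41503)
f(692)/340546 - 190128/T = 0/340546 - 190128/(-41503) = 0*(1/340546) - 190128*(-1/41503) = 0 + 190128/41503 = 190128/41503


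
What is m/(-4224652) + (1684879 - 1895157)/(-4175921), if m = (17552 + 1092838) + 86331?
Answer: -4109060981785/17641813004492 ≈ -0.23292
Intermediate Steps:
m = 1196721 (m = 1110390 + 86331 = 1196721)
m/(-4224652) + (1684879 - 1895157)/(-4175921) = 1196721/(-4224652) + (1684879 - 1895157)/(-4175921) = 1196721*(-1/4224652) - 210278*(-1/4175921) = -1196721/4224652 + 210278/4175921 = -4109060981785/17641813004492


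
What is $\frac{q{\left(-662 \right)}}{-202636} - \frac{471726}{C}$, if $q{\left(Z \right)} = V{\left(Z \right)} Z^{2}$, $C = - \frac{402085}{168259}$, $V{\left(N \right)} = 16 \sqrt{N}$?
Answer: $\frac{79372145034}{402085} - \frac{1752976 i \sqrt{662}}{50659} \approx 1.974 \cdot 10^{5} - 890.32 i$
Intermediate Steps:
$C = - \frac{402085}{168259}$ ($C = \left(-402085\right) \frac{1}{168259} = - \frac{402085}{168259} \approx -2.3897$)
$q{\left(Z \right)} = 16 Z^{\frac{5}{2}}$ ($q{\left(Z \right)} = 16 \sqrt{Z} Z^{2} = 16 Z^{\frac{5}{2}}$)
$\frac{q{\left(-662 \right)}}{-202636} - \frac{471726}{C} = \frac{16 \left(-662\right)^{\frac{5}{2}}}{-202636} - \frac{471726}{- \frac{402085}{168259}} = 16 \cdot 438244 i \sqrt{662} \left(- \frac{1}{202636}\right) - - \frac{79372145034}{402085} = 7011904 i \sqrt{662} \left(- \frac{1}{202636}\right) + \frac{79372145034}{402085} = - \frac{1752976 i \sqrt{662}}{50659} + \frac{79372145034}{402085} = \frac{79372145034}{402085} - \frac{1752976 i \sqrt{662}}{50659}$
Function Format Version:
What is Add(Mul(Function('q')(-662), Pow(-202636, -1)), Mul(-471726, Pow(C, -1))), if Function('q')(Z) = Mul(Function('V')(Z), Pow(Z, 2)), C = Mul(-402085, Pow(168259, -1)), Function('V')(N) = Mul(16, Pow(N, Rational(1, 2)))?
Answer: Add(Rational(79372145034, 402085), Mul(Rational(-1752976, 50659), I, Pow(662, Rational(1, 2)))) ≈ Add(1.9740e+5, Mul(-890.32, I))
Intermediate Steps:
C = Rational(-402085, 168259) (C = Mul(-402085, Rational(1, 168259)) = Rational(-402085, 168259) ≈ -2.3897)
Function('q')(Z) = Mul(16, Pow(Z, Rational(5, 2))) (Function('q')(Z) = Mul(Mul(16, Pow(Z, Rational(1, 2))), Pow(Z, 2)) = Mul(16, Pow(Z, Rational(5, 2))))
Add(Mul(Function('q')(-662), Pow(-202636, -1)), Mul(-471726, Pow(C, -1))) = Add(Mul(Mul(16, Pow(-662, Rational(5, 2))), Pow(-202636, -1)), Mul(-471726, Pow(Rational(-402085, 168259), -1))) = Add(Mul(Mul(16, Mul(438244, I, Pow(662, Rational(1, 2)))), Rational(-1, 202636)), Mul(-471726, Rational(-168259, 402085))) = Add(Mul(Mul(7011904, I, Pow(662, Rational(1, 2))), Rational(-1, 202636)), Rational(79372145034, 402085)) = Add(Mul(Rational(-1752976, 50659), I, Pow(662, Rational(1, 2))), Rational(79372145034, 402085)) = Add(Rational(79372145034, 402085), Mul(Rational(-1752976, 50659), I, Pow(662, Rational(1, 2))))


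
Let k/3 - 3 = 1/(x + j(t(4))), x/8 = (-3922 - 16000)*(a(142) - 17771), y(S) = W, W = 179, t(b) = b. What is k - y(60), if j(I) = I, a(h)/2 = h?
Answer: -473791379717/2787008116 ≈ -170.00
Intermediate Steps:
a(h) = 2*h
y(S) = 179
x = 2787008112 (x = 8*((-3922 - 16000)*(2*142 - 17771)) = 8*(-19922*(284 - 17771)) = 8*(-19922*(-17487)) = 8*348376014 = 2787008112)
k = 25083073047/2787008116 (k = 9 + 3/(2787008112 + 4) = 9 + 3/2787008116 = 25083073047/2787008116 ≈ 9.0000)
k - y(60) = 25083073047/2787008116 - 1*179 = 25083073047/2787008116 - 179 = -473791379717/2787008116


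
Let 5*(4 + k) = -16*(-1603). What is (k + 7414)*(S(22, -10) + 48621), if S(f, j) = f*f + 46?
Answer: 3081669398/5 ≈ 6.1633e+8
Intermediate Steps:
k = 25628/5 (k = -4 + (-16*(-1603))/5 = -4 + (1/5)*25648 = -4 + 25648/5 = 25628/5 ≈ 5125.6)
S(f, j) = 46 + f**2 (S(f, j) = f**2 + 46 = 46 + f**2)
(k + 7414)*(S(22, -10) + 48621) = (25628/5 + 7414)*((46 + 22**2) + 48621) = 62698*((46 + 484) + 48621)/5 = 62698*(530 + 48621)/5 = (62698/5)*49151 = 3081669398/5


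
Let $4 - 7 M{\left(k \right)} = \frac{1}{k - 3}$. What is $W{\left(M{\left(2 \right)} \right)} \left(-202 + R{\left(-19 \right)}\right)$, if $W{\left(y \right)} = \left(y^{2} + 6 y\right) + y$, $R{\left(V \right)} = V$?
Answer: $- \frac{59670}{49} \approx -1217.8$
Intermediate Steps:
$M{\left(k \right)} = \frac{4}{7} - \frac{1}{7 \left(-3 + k\right)}$ ($M{\left(k \right)} = \frac{4}{7} - \frac{1}{7 \left(k - 3\right)} = \frac{4}{7} - \frac{1}{7 \left(-3 + k\right)}$)
$W{\left(y \right)} = y^{2} + 7 y$
$W{\left(M{\left(2 \right)} \right)} \left(-202 + R{\left(-19 \right)}\right) = \frac{-13 + 4 \cdot 2}{7 \left(-3 + 2\right)} \left(7 + \frac{-13 + 4 \cdot 2}{7 \left(-3 + 2\right)}\right) \left(-202 - 19\right) = \frac{-13 + 8}{7 \left(-1\right)} \left(7 + \frac{-13 + 8}{7 \left(-1\right)}\right) \left(-221\right) = \frac{1}{7} \left(-1\right) \left(-5\right) \left(7 + \frac{1}{7} \left(-1\right) \left(-5\right)\right) \left(-221\right) = \frac{5 \left(7 + \frac{5}{7}\right)}{7} \left(-221\right) = \frac{5}{7} \cdot \frac{54}{7} \left(-221\right) = \frac{270}{49} \left(-221\right) = - \frac{59670}{49}$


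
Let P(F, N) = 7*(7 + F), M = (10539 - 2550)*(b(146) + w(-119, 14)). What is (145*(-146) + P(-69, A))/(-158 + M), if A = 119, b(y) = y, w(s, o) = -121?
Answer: -21604/199567 ≈ -0.10825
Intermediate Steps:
M = 199725 (M = (10539 - 2550)*(146 - 121) = 7989*25 = 199725)
P(F, N) = 49 + 7*F
(145*(-146) + P(-69, A))/(-158 + M) = (145*(-146) + (49 + 7*(-69)))/(-158 + 199725) = (-21170 + (49 - 483))/199567 = (-21170 - 434)*(1/199567) = -21604*1/199567 = -21604/199567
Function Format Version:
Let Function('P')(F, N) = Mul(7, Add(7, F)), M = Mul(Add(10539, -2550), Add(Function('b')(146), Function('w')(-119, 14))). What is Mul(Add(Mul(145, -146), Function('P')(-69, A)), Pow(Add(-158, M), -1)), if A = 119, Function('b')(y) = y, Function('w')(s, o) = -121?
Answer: Rational(-21604, 199567) ≈ -0.10825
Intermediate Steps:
M = 199725 (M = Mul(Add(10539, -2550), Add(146, -121)) = Mul(7989, 25) = 199725)
Function('P')(F, N) = Add(49, Mul(7, F))
Mul(Add(Mul(145, -146), Function('P')(-69, A)), Pow(Add(-158, M), -1)) = Mul(Add(Mul(145, -146), Add(49, Mul(7, -69))), Pow(Add(-158, 199725), -1)) = Mul(Add(-21170, Add(49, -483)), Pow(199567, -1)) = Mul(Add(-21170, -434), Rational(1, 199567)) = Mul(-21604, Rational(1, 199567)) = Rational(-21604, 199567)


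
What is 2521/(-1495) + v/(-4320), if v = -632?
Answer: -248647/161460 ≈ -1.5400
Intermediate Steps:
2521/(-1495) + v/(-4320) = 2521/(-1495) - 632/(-4320) = 2521*(-1/1495) - 632*(-1/4320) = -2521/1495 + 79/540 = -248647/161460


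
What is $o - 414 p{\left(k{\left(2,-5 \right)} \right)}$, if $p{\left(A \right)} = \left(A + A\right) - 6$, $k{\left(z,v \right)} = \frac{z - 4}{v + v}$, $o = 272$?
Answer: $\frac{12952}{5} \approx 2590.4$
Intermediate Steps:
$k{\left(z,v \right)} = \frac{-4 + z}{2 v}$
$p{\left(A \right)} = -6 + 2 A$ ($p{\left(A \right)} = 2 A - 6 = -6 + 2 A$)
$o - 414 p{\left(k{\left(2,-5 \right)} \right)} = 272 - 414 \left(-6 + 2 \frac{-4 + 2}{2 \left(-5\right)}\right) = 272 - 414 \left(-6 + 2 \cdot \frac{1}{2} \left(- \frac{1}{5}\right) \left(-2\right)\right) = 272 - 414 \left(-6 + 2 \cdot \frac{1}{5}\right) = 272 - 414 \left(-6 + \frac{2}{5}\right) = 272 - - \frac{11592}{5} = 272 + \frac{11592}{5} = \frac{12952}{5}$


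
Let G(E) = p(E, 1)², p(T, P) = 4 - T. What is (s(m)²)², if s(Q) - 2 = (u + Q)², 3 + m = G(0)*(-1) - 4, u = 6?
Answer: 7170871761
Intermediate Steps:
G(E) = (4 - E)²
m = -23 (m = -3 + ((-4 + 0)²*(-1) - 4) = -3 + ((-4)²*(-1) - 4) = -3 + (16*(-1) - 4) = -3 + (-16 - 4) = -3 - 20 = -23)
s(Q) = 2 + (6 + Q)²
(s(m)²)² = ((2 + (6 - 23)²)²)² = ((2 + (-17)²)²)² = ((2 + 289)²)² = (291²)² = 84681² = 7170871761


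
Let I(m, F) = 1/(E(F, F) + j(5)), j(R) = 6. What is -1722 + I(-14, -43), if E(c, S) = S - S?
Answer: -10331/6 ≈ -1721.8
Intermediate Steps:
E(c, S) = 0
I(m, F) = ⅙ (I(m, F) = 1/(0 + 6) = 1/6 = ⅙)
-1722 + I(-14, -43) = -1722 + ⅙ = -10331/6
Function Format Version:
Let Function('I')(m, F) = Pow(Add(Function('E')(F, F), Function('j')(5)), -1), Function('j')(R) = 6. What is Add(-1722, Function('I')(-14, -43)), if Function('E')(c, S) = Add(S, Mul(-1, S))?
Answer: Rational(-10331, 6) ≈ -1721.8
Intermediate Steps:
Function('E')(c, S) = 0
Function('I')(m, F) = Rational(1, 6) (Function('I')(m, F) = Pow(Add(0, 6), -1) = Pow(6, -1) = Rational(1, 6))
Add(-1722, Function('I')(-14, -43)) = Add(-1722, Rational(1, 6)) = Rational(-10331, 6)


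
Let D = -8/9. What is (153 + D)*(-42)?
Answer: -19166/3 ≈ -6388.7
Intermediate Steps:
D = -8/9 (D = -8*⅑ = -8/9 ≈ -0.88889)
(153 + D)*(-42) = (153 - 8/9)*(-42) = (1369/9)*(-42) = -19166/3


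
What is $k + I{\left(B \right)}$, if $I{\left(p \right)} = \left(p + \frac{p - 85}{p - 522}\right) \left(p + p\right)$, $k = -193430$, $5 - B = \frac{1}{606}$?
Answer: $- \frac{11124691133558303}{57528070254} \approx -1.9338 \cdot 10^{5}$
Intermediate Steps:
$B = \frac{3029}{606}$ ($B = 5 - \frac{1}{606} = \frac{3029}{606} \approx 4.9984$)
$I{\left(p \right)} = 2 p \left(p + \frac{-85 + p}{-522 + p}\right)$ ($I{\left(p \right)} = \left(p + \frac{-85 + p}{-522 + p}\right) 2 p = 2 p \left(p + \frac{-85 + p}{-522 + p}\right)$)
$k + I{\left(B \right)} = -193430 + 2 \cdot \frac{3029}{606} \frac{1}{-522 + \frac{3029}{606}} \left(-85 + \left(\frac{3029}{606}\right)^{2} - \frac{1578109}{606}\right) = -193430 + 2 \cdot \frac{3029}{606} \frac{1}{- \frac{313303}{606}} \left(-85 + \frac{9174841}{367236} - \frac{1578109}{606}\right) = -193430 + 2 \cdot \frac{3029}{606} \left(- \frac{606}{313303}\right) \left(- \frac{978374273}{367236}\right) = -193430 + \frac{2963495672917}{57528070254} = - \frac{11124691133558303}{57528070254}$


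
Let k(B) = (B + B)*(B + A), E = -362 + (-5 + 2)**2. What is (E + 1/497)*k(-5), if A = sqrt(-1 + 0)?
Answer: -8772000/497 + 1754400*I/497 ≈ -17650.0 + 3530.0*I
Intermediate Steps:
A = I (A = sqrt(-1) = I ≈ 1.0*I)
E = -353 (E = -362 + (-3)**2 = -362 + 9 = -353)
k(B) = 2*B*(I + B) (k(B) = (B + B)*(B + I) = (2*B)*(I + B) = 2*B*(I + B))
(E + 1/497)*k(-5) = (-353 + 1/497)*(2*(-5)*(I - 5)) = (-353 + 1/497)*(2*(-5)*(-5 + I)) = -175440*(50 - 10*I)/497 = -8772000/497 + 1754400*I/497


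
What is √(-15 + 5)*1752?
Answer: 1752*I*√10 ≈ 5540.3*I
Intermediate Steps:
√(-15 + 5)*1752 = √(-10)*1752 = (I*√10)*1752 = 1752*I*√10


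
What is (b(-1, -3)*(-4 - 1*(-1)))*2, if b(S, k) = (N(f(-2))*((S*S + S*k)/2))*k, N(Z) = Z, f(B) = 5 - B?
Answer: 252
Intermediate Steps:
b(S, k) = k*(7*S**2/2 + 7*S*k/2) (b(S, k) = ((5 - 1*(-2))*((S*S + S*k)/2))*k = ((5 + 2)*((S**2 + S*k)*(1/2)))*k = (7*(S**2/2 + S*k/2))*k = (7*S**2/2 + 7*S*k/2)*k = k*(7*S**2/2 + 7*S*k/2))
(b(-1, -3)*(-4 - 1*(-1)))*2 = (((7/2)*(-1)*(-3)*(-1 - 3))*(-4 - 1*(-1)))*2 = (((7/2)*(-1)*(-3)*(-4))*(-4 + 1))*2 = -42*(-3)*2 = 126*2 = 252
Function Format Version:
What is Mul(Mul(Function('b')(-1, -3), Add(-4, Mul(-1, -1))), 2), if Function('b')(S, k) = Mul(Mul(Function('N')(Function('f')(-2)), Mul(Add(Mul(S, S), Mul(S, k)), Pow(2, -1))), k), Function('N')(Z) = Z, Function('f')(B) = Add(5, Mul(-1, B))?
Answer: 252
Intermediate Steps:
Function('b')(S, k) = Mul(k, Add(Mul(Rational(7, 2), Pow(S, 2)), Mul(Rational(7, 2), S, k))) (Function('b')(S, k) = Mul(Mul(Add(5, Mul(-1, -2)), Mul(Add(Mul(S, S), Mul(S, k)), Pow(2, -1))), k) = Mul(Mul(Add(5, 2), Mul(Add(Pow(S, 2), Mul(S, k)), Rational(1, 2))), k) = Mul(Mul(7, Add(Mul(Rational(1, 2), Pow(S, 2)), Mul(Rational(1, 2), S, k))), k) = Mul(Add(Mul(Rational(7, 2), Pow(S, 2)), Mul(Rational(7, 2), S, k)), k) = Mul(k, Add(Mul(Rational(7, 2), Pow(S, 2)), Mul(Rational(7, 2), S, k))))
Mul(Mul(Function('b')(-1, -3), Add(-4, Mul(-1, -1))), 2) = Mul(Mul(Mul(Rational(7, 2), -1, -3, Add(-1, -3)), Add(-4, Mul(-1, -1))), 2) = Mul(Mul(Mul(Rational(7, 2), -1, -3, -4), Add(-4, 1)), 2) = Mul(Mul(-42, -3), 2) = Mul(126, 2) = 252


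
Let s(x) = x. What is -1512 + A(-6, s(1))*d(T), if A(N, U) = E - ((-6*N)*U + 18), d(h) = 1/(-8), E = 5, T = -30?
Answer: -12047/8 ≈ -1505.9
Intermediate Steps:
d(h) = -⅛
A(N, U) = -13 + 6*N*U (A(N, U) = 5 - ((-6*N)*U + 18) = 5 - (-6*N*U + 18) = 5 - (18 - 6*N*U) = 5 + (-18 + 6*N*U) = -13 + 6*N*U)
-1512 + A(-6, s(1))*d(T) = -1512 + (-13 + 6*(-6)*1)*(-⅛) = -1512 + (-13 - 36)*(-⅛) = -1512 - 49*(-⅛) = -1512 + 49/8 = -12047/8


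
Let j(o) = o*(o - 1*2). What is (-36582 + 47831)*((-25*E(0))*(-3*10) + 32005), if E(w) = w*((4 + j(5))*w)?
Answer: 360024245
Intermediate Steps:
j(o) = o*(-2 + o) (j(o) = o*(o - 2) = o*(-2 + o))
E(w) = 19*w² (E(w) = w*((4 + 5*(-2 + 5))*w) = w*((4 + 5*3)*w) = w*((4 + 15)*w) = w*(19*w) = 19*w²)
(-36582 + 47831)*((-25*E(0))*(-3*10) + 32005) = (-36582 + 47831)*((-475*0²)*(-3*10) + 32005) = 11249*(-475*0*(-30) + 32005) = 11249*(-25*0*(-30) + 32005) = 11249*(0*(-30) + 32005) = 11249*(0 + 32005) = 11249*32005 = 360024245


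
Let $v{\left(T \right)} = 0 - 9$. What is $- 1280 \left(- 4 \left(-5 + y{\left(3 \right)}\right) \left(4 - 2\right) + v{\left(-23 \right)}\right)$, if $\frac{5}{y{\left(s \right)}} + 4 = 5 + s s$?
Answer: $-34560$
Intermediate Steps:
$y{\left(s \right)} = \frac{5}{1 + s^{2}}$ ($y{\left(s \right)} = \frac{5}{-4 + \left(5 + s s\right)} = \frac{5}{-4 + \left(5 + s^{2}\right)} = \frac{5}{1 + s^{2}}$)
$v{\left(T \right)} = -9$
$- 1280 \left(- 4 \left(-5 + y{\left(3 \right)}\right) \left(4 - 2\right) + v{\left(-23 \right)}\right) = - 1280 \left(- 4 \left(-5 + \frac{5}{1 + 3^{2}}\right) \left(4 - 2\right) - 9\right) = - 1280 \left(- 4 \left(-5 + \frac{5}{1 + 9}\right) \left(4 - 2\right) - 9\right) = - 1280 \left(- 4 \left(-5 + \frac{5}{10}\right) 2 - 9\right) = - 1280 \left(- 4 \left(-5 + 5 \cdot \frac{1}{10}\right) 2 - 9\right) = - 1280 \left(- 4 \left(-5 + \frac{1}{2}\right) 2 - 9\right) = - 1280 \left(\left(-4\right) \left(- \frac{9}{2}\right) 2 - 9\right) = - 1280 \left(18 \cdot 2 - 9\right) = - 1280 \left(36 - 9\right) = \left(-1280\right) 27 = -34560$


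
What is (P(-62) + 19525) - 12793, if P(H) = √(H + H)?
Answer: 6732 + 2*I*√31 ≈ 6732.0 + 11.136*I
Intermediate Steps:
P(H) = √2*√H (P(H) = √(2*H) = √2*√H)
(P(-62) + 19525) - 12793 = (√2*√(-62) + 19525) - 12793 = (√2*(I*√62) + 19525) - 12793 = (2*I*√31 + 19525) - 12793 = (19525 + 2*I*√31) - 12793 = 6732 + 2*I*√31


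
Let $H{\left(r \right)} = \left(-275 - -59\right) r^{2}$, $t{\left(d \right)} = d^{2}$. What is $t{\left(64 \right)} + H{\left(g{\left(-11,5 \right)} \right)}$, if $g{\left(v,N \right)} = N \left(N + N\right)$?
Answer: $-535904$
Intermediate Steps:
$g{\left(v,N \right)} = 2 N^{2}$ ($g{\left(v,N \right)} = N 2 N = 2 N^{2}$)
$H{\left(r \right)} = - 216 r^{2}$ ($H{\left(r \right)} = \left(-275 + 59\right) r^{2} = - 216 r^{2}$)
$t{\left(64 \right)} + H{\left(g{\left(-11,5 \right)} \right)} = 64^{2} - 216 \left(2 \cdot 5^{2}\right)^{2} = 4096 - 216 \left(2 \cdot 25\right)^{2} = 4096 - 216 \cdot 50^{2} = 4096 - 540000 = -535904$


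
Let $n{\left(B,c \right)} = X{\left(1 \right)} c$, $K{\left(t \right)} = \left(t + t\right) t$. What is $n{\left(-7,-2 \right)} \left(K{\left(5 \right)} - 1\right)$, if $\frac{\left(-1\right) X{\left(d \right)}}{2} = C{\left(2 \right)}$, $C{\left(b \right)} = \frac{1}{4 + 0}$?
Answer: $49$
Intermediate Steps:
$C{\left(b \right)} = \frac{1}{4}$
$X{\left(d \right)} = - \frac{1}{2}$ ($X{\left(d \right)} = \left(-2\right) \frac{1}{4} = - \frac{1}{2}$)
$K{\left(t \right)} = 2 t^{2}$ ($K{\left(t \right)} = 2 t t = 2 t^{2}$)
$n{\left(B,c \right)} = - \frac{c}{2}$
$n{\left(-7,-2 \right)} \left(K{\left(5 \right)} - 1\right) = \left(- \frac{1}{2}\right) \left(-2\right) \left(2 \cdot 5^{2} - 1\right) = 1 \left(2 \cdot 25 - 1\right) = 1 \left(50 - 1\right) = 1 \cdot 49 = 49$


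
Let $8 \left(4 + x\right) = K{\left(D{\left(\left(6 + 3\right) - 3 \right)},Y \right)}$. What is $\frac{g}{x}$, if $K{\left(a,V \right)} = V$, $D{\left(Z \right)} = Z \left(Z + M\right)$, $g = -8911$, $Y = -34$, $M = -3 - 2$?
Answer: $\frac{35644}{33} \approx 1080.1$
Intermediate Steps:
$M = -5$ ($M = -3 - 2 = -5$)
$D{\left(Z \right)} = Z \left(-5 + Z\right)$ ($D{\left(Z \right)} = Z \left(Z - 5\right) = Z \left(-5 + Z\right)$)
$x = - \frac{33}{4}$ ($x = -4 + \frac{1}{8} \left(-34\right) = -4 - \frac{17}{4} = - \frac{33}{4} \approx -8.25$)
$\frac{g}{x} = - \frac{8911}{- \frac{33}{4}} = \left(-8911\right) \left(- \frac{4}{33}\right) = \frac{35644}{33}$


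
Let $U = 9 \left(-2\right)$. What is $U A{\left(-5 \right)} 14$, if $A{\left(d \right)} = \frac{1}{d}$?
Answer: $\frac{252}{5} \approx 50.4$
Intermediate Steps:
$U = -18$
$U A{\left(-5 \right)} 14 = - \frac{18}{-5} \cdot 14 = \left(-18\right) \left(- \frac{1}{5}\right) 14 = \frac{18}{5} \cdot 14 = \frac{252}{5}$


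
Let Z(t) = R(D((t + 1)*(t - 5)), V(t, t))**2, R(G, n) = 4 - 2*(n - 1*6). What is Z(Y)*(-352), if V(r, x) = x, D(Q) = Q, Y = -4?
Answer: -202752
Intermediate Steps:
R(G, n) = 16 - 2*n (R(G, n) = 4 - 2*(n - 6) = 4 - 2*(-6 + n) = 4 + (12 - 2*n) = 16 - 2*n)
Z(t) = (16 - 2*t)**2
Z(Y)*(-352) = (4*(-8 - 4)**2)*(-352) = (4*(-12)**2)*(-352) = (4*144)*(-352) = 576*(-352) = -202752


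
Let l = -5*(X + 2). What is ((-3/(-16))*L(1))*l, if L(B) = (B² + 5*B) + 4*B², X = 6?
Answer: -75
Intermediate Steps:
L(B) = 5*B + 5*B²
l = -40 (l = -5*(6 + 2) = -5*8 = -40)
((-3/(-16))*L(1))*l = ((-3/(-16))*(5*1*(1 + 1)))*(-40) = ((-3*(-1/16))*(5*1*2))*(-40) = ((3/16)*10)*(-40) = (15/8)*(-40) = -75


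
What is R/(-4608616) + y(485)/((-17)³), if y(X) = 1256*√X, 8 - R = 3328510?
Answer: 1664251/2304308 - 1256*√485/4913 ≈ -4.9078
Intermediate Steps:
R = -3328502 (R = 8 - 1*3328510 = 8 - 3328510 = -3328502)
R/(-4608616) + y(485)/((-17)³) = -3328502/(-4608616) + (1256*√485)/((-17)³) = -3328502*(-1/4608616) + (1256*√485)/(-4913) = 1664251/2304308 + (1256*√485)*(-1/4913) = 1664251/2304308 - 1256*√485/4913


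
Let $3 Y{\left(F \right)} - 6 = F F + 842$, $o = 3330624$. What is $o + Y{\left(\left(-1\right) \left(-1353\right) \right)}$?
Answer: $\frac{11823329}{3} \approx 3.9411 \cdot 10^{6}$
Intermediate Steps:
$Y{\left(F \right)} = \frac{848}{3} + \frac{F^{2}}{3}$ ($Y{\left(F \right)} = 2 + \frac{F F + 842}{3} = 2 + \frac{F^{2} + 842}{3} = 2 + \frac{842 + F^{2}}{3} = 2 + \left(\frac{842}{3} + \frac{F^{2}}{3}\right) = \frac{848}{3} + \frac{F^{2}}{3}$)
$o + Y{\left(\left(-1\right) \left(-1353\right) \right)} = 3330624 + \left(\frac{848}{3} + \frac{\left(\left(-1\right) \left(-1353\right)\right)^{2}}{3}\right) = 3330624 + \left(\frac{848}{3} + \frac{1353^{2}}{3}\right) = 3330624 + \left(\frac{848}{3} + \frac{1}{3} \cdot 1830609\right) = 3330624 + \left(\frac{848}{3} + 610203\right) = 3330624 + \frac{1831457}{3} = \frac{11823329}{3}$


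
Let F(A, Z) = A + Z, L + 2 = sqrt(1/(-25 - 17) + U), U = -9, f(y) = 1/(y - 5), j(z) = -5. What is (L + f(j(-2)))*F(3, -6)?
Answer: 63/10 - I*sqrt(15918)/14 ≈ 6.3 - 9.0119*I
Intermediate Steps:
f(y) = 1/(-5 + y)
L = -2 + I*sqrt(15918)/42 (L = -2 + sqrt(1/(-25 - 17) - 9) = -2 + sqrt(1/(-42) - 9) = -2 + sqrt(-1/42 - 9) = -2 + sqrt(-379/42) = -2 + I*sqrt(15918)/42 ≈ -2.0 + 3.004*I)
(L + f(j(-2)))*F(3, -6) = ((-2 + I*sqrt(15918)/42) + 1/(-5 - 5))*(3 - 6) = ((-2 + I*sqrt(15918)/42) + 1/(-10))*(-3) = ((-2 + I*sqrt(15918)/42) - 1/10)*(-3) = (-21/10 + I*sqrt(15918)/42)*(-3) = 63/10 - I*sqrt(15918)/14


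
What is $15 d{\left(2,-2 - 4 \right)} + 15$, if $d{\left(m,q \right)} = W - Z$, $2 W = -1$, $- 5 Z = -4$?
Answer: $- \frac{9}{2} \approx -4.5$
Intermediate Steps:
$Z = \frac{4}{5}$ ($Z = \left(- \frac{1}{5}\right) \left(-4\right) = \frac{4}{5} \approx 0.8$)
$W = - \frac{1}{2}$ ($W = \frac{1}{2} \left(-1\right) = - \frac{1}{2} \approx -0.5$)
$d{\left(m,q \right)} = - \frac{13}{10}$ ($d{\left(m,q \right)} = - \frac{1}{2} - \frac{4}{5} = - \frac{13}{10}$)
$15 d{\left(2,-2 - 4 \right)} + 15 = 15 \left(- \frac{13}{10}\right) + 15 = - \frac{39}{2} + 15 = - \frac{9}{2}$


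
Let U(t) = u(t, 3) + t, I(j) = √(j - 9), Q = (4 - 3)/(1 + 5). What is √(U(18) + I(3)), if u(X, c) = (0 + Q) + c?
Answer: √(762 + 36*I*√6)/6 ≈ 4.6084 + 0.26576*I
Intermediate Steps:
Q = ⅙ (Q = 1/6 = 1*(⅙) = ⅙ ≈ 0.16667)
u(X, c) = ⅙ + c (u(X, c) = (0 + ⅙) + c = ⅙ + c)
I(j) = √(-9 + j)
U(t) = 19/6 + t (U(t) = (⅙ + 3) + t = 19/6 + t)
√(U(18) + I(3)) = √((19/6 + 18) + √(-9 + 3)) = √(127/6 + √(-6)) = √(127/6 + I*√6)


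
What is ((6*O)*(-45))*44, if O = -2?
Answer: 23760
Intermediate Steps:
((6*O)*(-45))*44 = ((6*(-2))*(-45))*44 = -12*(-45)*44 = 540*44 = 23760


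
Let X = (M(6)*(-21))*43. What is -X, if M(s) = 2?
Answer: 1806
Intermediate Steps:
X = -1806 (X = (2*(-21))*43 = -42*43 = -1806)
-X = -1*(-1806) = 1806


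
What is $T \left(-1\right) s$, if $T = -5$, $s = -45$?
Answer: $-225$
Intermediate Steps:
$T \left(-1\right) s = \left(-5\right) \left(-1\right) \left(-45\right) = 5 \left(-45\right) = -225$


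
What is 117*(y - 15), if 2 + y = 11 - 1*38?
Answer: -5148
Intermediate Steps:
y = -29 (y = -2 + (11 - 1*38) = -2 + (11 - 38) = -2 - 27 = -29)
117*(y - 15) = 117*(-29 - 15) = 117*(-44) = -5148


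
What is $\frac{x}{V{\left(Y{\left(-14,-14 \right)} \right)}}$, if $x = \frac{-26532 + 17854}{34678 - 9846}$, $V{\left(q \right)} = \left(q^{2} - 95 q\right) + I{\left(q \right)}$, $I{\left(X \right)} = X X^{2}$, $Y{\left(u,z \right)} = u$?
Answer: $\frac{4339}{15122688} \approx 0.00028692$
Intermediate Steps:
$I{\left(X \right)} = X^{3}$
$V{\left(q \right)} = q^{2} + q^{3} - 95 q$ ($V{\left(q \right)} = \left(q^{2} - 95 q\right) + q^{3} = q^{2} + q^{3} - 95 q$)
$x = - \frac{4339}{12416}$ ($x = - \frac{8678}{24832} = \left(-8678\right) \frac{1}{24832} = - \frac{4339}{12416} \approx -0.34947$)
$\frac{x}{V{\left(Y{\left(-14,-14 \right)} \right)}} = - \frac{4339}{12416 \left(- 14 \left(-95 - 14 + \left(-14\right)^{2}\right)\right)} = - \frac{4339}{12416 \left(- 14 \left(-95 - 14 + 196\right)\right)} = - \frac{4339}{12416 \left(\left(-14\right) 87\right)} = - \frac{4339}{12416 \left(-1218\right)} = \left(- \frac{4339}{12416}\right) \left(- \frac{1}{1218}\right) = \frac{4339}{15122688}$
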